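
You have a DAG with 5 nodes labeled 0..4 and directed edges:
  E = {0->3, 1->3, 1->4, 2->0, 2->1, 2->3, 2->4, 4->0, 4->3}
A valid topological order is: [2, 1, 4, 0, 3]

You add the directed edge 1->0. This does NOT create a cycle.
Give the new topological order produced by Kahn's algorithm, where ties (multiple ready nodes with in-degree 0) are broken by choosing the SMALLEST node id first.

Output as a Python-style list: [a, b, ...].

Answer: [2, 1, 4, 0, 3]

Derivation:
Old toposort: [2, 1, 4, 0, 3]
Added edge: 1->0
Position of 1 (1) < position of 0 (3). Old order still valid.
Run Kahn's algorithm (break ties by smallest node id):
  initial in-degrees: [3, 1, 0, 4, 2]
  ready (indeg=0): [2]
  pop 2: indeg[0]->2; indeg[1]->0; indeg[3]->3; indeg[4]->1 | ready=[1] | order so far=[2]
  pop 1: indeg[0]->1; indeg[3]->2; indeg[4]->0 | ready=[4] | order so far=[2, 1]
  pop 4: indeg[0]->0; indeg[3]->1 | ready=[0] | order so far=[2, 1, 4]
  pop 0: indeg[3]->0 | ready=[3] | order so far=[2, 1, 4, 0]
  pop 3: no out-edges | ready=[] | order so far=[2, 1, 4, 0, 3]
  Result: [2, 1, 4, 0, 3]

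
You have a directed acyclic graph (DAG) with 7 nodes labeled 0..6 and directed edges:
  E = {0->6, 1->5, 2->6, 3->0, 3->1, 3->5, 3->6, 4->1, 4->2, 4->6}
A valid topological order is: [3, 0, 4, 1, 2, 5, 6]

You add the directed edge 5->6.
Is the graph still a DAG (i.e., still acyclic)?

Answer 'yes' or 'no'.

Answer: yes

Derivation:
Given toposort: [3, 0, 4, 1, 2, 5, 6]
Position of 5: index 5; position of 6: index 6
New edge 5->6: forward
Forward edge: respects the existing order. Still a DAG, same toposort still valid.
Still a DAG? yes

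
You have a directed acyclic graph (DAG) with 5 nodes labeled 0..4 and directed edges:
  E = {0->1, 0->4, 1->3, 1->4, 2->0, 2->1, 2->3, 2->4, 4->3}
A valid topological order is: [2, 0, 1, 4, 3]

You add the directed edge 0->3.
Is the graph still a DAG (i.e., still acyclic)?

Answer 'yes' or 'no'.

Given toposort: [2, 0, 1, 4, 3]
Position of 0: index 1; position of 3: index 4
New edge 0->3: forward
Forward edge: respects the existing order. Still a DAG, same toposort still valid.
Still a DAG? yes

Answer: yes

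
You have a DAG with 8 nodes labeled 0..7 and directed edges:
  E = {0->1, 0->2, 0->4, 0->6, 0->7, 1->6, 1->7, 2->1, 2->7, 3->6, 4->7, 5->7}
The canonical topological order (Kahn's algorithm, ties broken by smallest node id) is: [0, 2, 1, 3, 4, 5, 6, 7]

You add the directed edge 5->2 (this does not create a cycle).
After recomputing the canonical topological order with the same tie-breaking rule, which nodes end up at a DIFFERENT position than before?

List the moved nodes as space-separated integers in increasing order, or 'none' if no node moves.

Old toposort: [0, 2, 1, 3, 4, 5, 6, 7]
Added edge 5->2
Recompute Kahn (smallest-id tiebreak):
  initial in-degrees: [0, 2, 2, 0, 1, 0, 3, 5]
  ready (indeg=0): [0, 3, 5]
  pop 0: indeg[1]->1; indeg[2]->1; indeg[4]->0; indeg[6]->2; indeg[7]->4 | ready=[3, 4, 5] | order so far=[0]
  pop 3: indeg[6]->1 | ready=[4, 5] | order so far=[0, 3]
  pop 4: indeg[7]->3 | ready=[5] | order so far=[0, 3, 4]
  pop 5: indeg[2]->0; indeg[7]->2 | ready=[2] | order so far=[0, 3, 4, 5]
  pop 2: indeg[1]->0; indeg[7]->1 | ready=[1] | order so far=[0, 3, 4, 5, 2]
  pop 1: indeg[6]->0; indeg[7]->0 | ready=[6, 7] | order so far=[0, 3, 4, 5, 2, 1]
  pop 6: no out-edges | ready=[7] | order so far=[0, 3, 4, 5, 2, 1, 6]
  pop 7: no out-edges | ready=[] | order so far=[0, 3, 4, 5, 2, 1, 6, 7]
New canonical toposort: [0, 3, 4, 5, 2, 1, 6, 7]
Compare positions:
  Node 0: index 0 -> 0 (same)
  Node 1: index 2 -> 5 (moved)
  Node 2: index 1 -> 4 (moved)
  Node 3: index 3 -> 1 (moved)
  Node 4: index 4 -> 2 (moved)
  Node 5: index 5 -> 3 (moved)
  Node 6: index 6 -> 6 (same)
  Node 7: index 7 -> 7 (same)
Nodes that changed position: 1 2 3 4 5

Answer: 1 2 3 4 5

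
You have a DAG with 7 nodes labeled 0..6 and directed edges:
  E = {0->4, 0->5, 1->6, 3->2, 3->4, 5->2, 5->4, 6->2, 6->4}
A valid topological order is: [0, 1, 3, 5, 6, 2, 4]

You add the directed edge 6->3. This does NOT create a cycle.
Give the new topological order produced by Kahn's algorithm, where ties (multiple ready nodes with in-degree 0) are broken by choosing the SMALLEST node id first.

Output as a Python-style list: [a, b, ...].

Answer: [0, 1, 5, 6, 3, 2, 4]

Derivation:
Old toposort: [0, 1, 3, 5, 6, 2, 4]
Added edge: 6->3
Position of 6 (4) > position of 3 (2). Must reorder: 6 must now come before 3.
Run Kahn's algorithm (break ties by smallest node id):
  initial in-degrees: [0, 0, 3, 1, 4, 1, 1]
  ready (indeg=0): [0, 1]
  pop 0: indeg[4]->3; indeg[5]->0 | ready=[1, 5] | order so far=[0]
  pop 1: indeg[6]->0 | ready=[5, 6] | order so far=[0, 1]
  pop 5: indeg[2]->2; indeg[4]->2 | ready=[6] | order so far=[0, 1, 5]
  pop 6: indeg[2]->1; indeg[3]->0; indeg[4]->1 | ready=[3] | order so far=[0, 1, 5, 6]
  pop 3: indeg[2]->0; indeg[4]->0 | ready=[2, 4] | order so far=[0, 1, 5, 6, 3]
  pop 2: no out-edges | ready=[4] | order so far=[0, 1, 5, 6, 3, 2]
  pop 4: no out-edges | ready=[] | order so far=[0, 1, 5, 6, 3, 2, 4]
  Result: [0, 1, 5, 6, 3, 2, 4]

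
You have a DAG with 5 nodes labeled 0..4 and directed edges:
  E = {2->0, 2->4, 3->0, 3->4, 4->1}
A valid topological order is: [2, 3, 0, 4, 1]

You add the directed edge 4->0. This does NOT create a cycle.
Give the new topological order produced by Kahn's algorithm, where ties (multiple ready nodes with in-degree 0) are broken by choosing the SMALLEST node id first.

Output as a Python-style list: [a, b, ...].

Answer: [2, 3, 4, 0, 1]

Derivation:
Old toposort: [2, 3, 0, 4, 1]
Added edge: 4->0
Position of 4 (3) > position of 0 (2). Must reorder: 4 must now come before 0.
Run Kahn's algorithm (break ties by smallest node id):
  initial in-degrees: [3, 1, 0, 0, 2]
  ready (indeg=0): [2, 3]
  pop 2: indeg[0]->2; indeg[4]->1 | ready=[3] | order so far=[2]
  pop 3: indeg[0]->1; indeg[4]->0 | ready=[4] | order so far=[2, 3]
  pop 4: indeg[0]->0; indeg[1]->0 | ready=[0, 1] | order so far=[2, 3, 4]
  pop 0: no out-edges | ready=[1] | order so far=[2, 3, 4, 0]
  pop 1: no out-edges | ready=[] | order so far=[2, 3, 4, 0, 1]
  Result: [2, 3, 4, 0, 1]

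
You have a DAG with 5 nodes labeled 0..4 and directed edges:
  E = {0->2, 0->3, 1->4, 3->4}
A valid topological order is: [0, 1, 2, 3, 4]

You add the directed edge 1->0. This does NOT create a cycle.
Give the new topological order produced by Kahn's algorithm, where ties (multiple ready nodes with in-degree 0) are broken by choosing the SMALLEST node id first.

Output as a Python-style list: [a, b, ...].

Answer: [1, 0, 2, 3, 4]

Derivation:
Old toposort: [0, 1, 2, 3, 4]
Added edge: 1->0
Position of 1 (1) > position of 0 (0). Must reorder: 1 must now come before 0.
Run Kahn's algorithm (break ties by smallest node id):
  initial in-degrees: [1, 0, 1, 1, 2]
  ready (indeg=0): [1]
  pop 1: indeg[0]->0; indeg[4]->1 | ready=[0] | order so far=[1]
  pop 0: indeg[2]->0; indeg[3]->0 | ready=[2, 3] | order so far=[1, 0]
  pop 2: no out-edges | ready=[3] | order so far=[1, 0, 2]
  pop 3: indeg[4]->0 | ready=[4] | order so far=[1, 0, 2, 3]
  pop 4: no out-edges | ready=[] | order so far=[1, 0, 2, 3, 4]
  Result: [1, 0, 2, 3, 4]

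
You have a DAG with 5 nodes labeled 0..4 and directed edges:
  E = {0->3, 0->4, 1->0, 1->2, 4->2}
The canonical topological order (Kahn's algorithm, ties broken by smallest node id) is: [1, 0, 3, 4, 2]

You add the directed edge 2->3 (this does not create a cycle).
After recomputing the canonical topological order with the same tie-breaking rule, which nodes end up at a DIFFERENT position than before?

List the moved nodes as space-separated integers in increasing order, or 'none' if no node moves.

Answer: 2 3 4

Derivation:
Old toposort: [1, 0, 3, 4, 2]
Added edge 2->3
Recompute Kahn (smallest-id tiebreak):
  initial in-degrees: [1, 0, 2, 2, 1]
  ready (indeg=0): [1]
  pop 1: indeg[0]->0; indeg[2]->1 | ready=[0] | order so far=[1]
  pop 0: indeg[3]->1; indeg[4]->0 | ready=[4] | order so far=[1, 0]
  pop 4: indeg[2]->0 | ready=[2] | order so far=[1, 0, 4]
  pop 2: indeg[3]->0 | ready=[3] | order so far=[1, 0, 4, 2]
  pop 3: no out-edges | ready=[] | order so far=[1, 0, 4, 2, 3]
New canonical toposort: [1, 0, 4, 2, 3]
Compare positions:
  Node 0: index 1 -> 1 (same)
  Node 1: index 0 -> 0 (same)
  Node 2: index 4 -> 3 (moved)
  Node 3: index 2 -> 4 (moved)
  Node 4: index 3 -> 2 (moved)
Nodes that changed position: 2 3 4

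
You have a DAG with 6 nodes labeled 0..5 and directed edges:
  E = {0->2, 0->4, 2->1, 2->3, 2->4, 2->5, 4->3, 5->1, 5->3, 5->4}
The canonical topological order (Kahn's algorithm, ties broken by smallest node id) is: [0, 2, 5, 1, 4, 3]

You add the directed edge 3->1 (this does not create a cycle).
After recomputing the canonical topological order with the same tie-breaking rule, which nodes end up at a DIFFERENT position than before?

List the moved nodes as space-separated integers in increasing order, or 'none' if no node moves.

Old toposort: [0, 2, 5, 1, 4, 3]
Added edge 3->1
Recompute Kahn (smallest-id tiebreak):
  initial in-degrees: [0, 3, 1, 3, 3, 1]
  ready (indeg=0): [0]
  pop 0: indeg[2]->0; indeg[4]->2 | ready=[2] | order so far=[0]
  pop 2: indeg[1]->2; indeg[3]->2; indeg[4]->1; indeg[5]->0 | ready=[5] | order so far=[0, 2]
  pop 5: indeg[1]->1; indeg[3]->1; indeg[4]->0 | ready=[4] | order so far=[0, 2, 5]
  pop 4: indeg[3]->0 | ready=[3] | order so far=[0, 2, 5, 4]
  pop 3: indeg[1]->0 | ready=[1] | order so far=[0, 2, 5, 4, 3]
  pop 1: no out-edges | ready=[] | order so far=[0, 2, 5, 4, 3, 1]
New canonical toposort: [0, 2, 5, 4, 3, 1]
Compare positions:
  Node 0: index 0 -> 0 (same)
  Node 1: index 3 -> 5 (moved)
  Node 2: index 1 -> 1 (same)
  Node 3: index 5 -> 4 (moved)
  Node 4: index 4 -> 3 (moved)
  Node 5: index 2 -> 2 (same)
Nodes that changed position: 1 3 4

Answer: 1 3 4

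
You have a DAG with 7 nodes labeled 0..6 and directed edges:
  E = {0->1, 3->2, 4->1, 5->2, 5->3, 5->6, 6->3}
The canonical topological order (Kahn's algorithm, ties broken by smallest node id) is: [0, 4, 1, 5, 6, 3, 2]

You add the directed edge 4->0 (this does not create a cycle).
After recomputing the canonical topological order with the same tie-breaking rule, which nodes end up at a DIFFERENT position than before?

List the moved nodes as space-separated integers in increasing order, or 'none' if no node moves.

Answer: 0 4

Derivation:
Old toposort: [0, 4, 1, 5, 6, 3, 2]
Added edge 4->0
Recompute Kahn (smallest-id tiebreak):
  initial in-degrees: [1, 2, 2, 2, 0, 0, 1]
  ready (indeg=0): [4, 5]
  pop 4: indeg[0]->0; indeg[1]->1 | ready=[0, 5] | order so far=[4]
  pop 0: indeg[1]->0 | ready=[1, 5] | order so far=[4, 0]
  pop 1: no out-edges | ready=[5] | order so far=[4, 0, 1]
  pop 5: indeg[2]->1; indeg[3]->1; indeg[6]->0 | ready=[6] | order so far=[4, 0, 1, 5]
  pop 6: indeg[3]->0 | ready=[3] | order so far=[4, 0, 1, 5, 6]
  pop 3: indeg[2]->0 | ready=[2] | order so far=[4, 0, 1, 5, 6, 3]
  pop 2: no out-edges | ready=[] | order so far=[4, 0, 1, 5, 6, 3, 2]
New canonical toposort: [4, 0, 1, 5, 6, 3, 2]
Compare positions:
  Node 0: index 0 -> 1 (moved)
  Node 1: index 2 -> 2 (same)
  Node 2: index 6 -> 6 (same)
  Node 3: index 5 -> 5 (same)
  Node 4: index 1 -> 0 (moved)
  Node 5: index 3 -> 3 (same)
  Node 6: index 4 -> 4 (same)
Nodes that changed position: 0 4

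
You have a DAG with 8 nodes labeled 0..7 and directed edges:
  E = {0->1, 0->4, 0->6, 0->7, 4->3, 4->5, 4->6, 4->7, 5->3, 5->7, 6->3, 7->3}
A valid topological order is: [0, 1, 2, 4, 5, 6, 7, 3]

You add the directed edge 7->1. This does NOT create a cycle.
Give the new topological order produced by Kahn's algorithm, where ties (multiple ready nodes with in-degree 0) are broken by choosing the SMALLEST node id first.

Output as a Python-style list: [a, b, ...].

Answer: [0, 2, 4, 5, 6, 7, 1, 3]

Derivation:
Old toposort: [0, 1, 2, 4, 5, 6, 7, 3]
Added edge: 7->1
Position of 7 (6) > position of 1 (1). Must reorder: 7 must now come before 1.
Run Kahn's algorithm (break ties by smallest node id):
  initial in-degrees: [0, 2, 0, 4, 1, 1, 2, 3]
  ready (indeg=0): [0, 2]
  pop 0: indeg[1]->1; indeg[4]->0; indeg[6]->1; indeg[7]->2 | ready=[2, 4] | order so far=[0]
  pop 2: no out-edges | ready=[4] | order so far=[0, 2]
  pop 4: indeg[3]->3; indeg[5]->0; indeg[6]->0; indeg[7]->1 | ready=[5, 6] | order so far=[0, 2, 4]
  pop 5: indeg[3]->2; indeg[7]->0 | ready=[6, 7] | order so far=[0, 2, 4, 5]
  pop 6: indeg[3]->1 | ready=[7] | order so far=[0, 2, 4, 5, 6]
  pop 7: indeg[1]->0; indeg[3]->0 | ready=[1, 3] | order so far=[0, 2, 4, 5, 6, 7]
  pop 1: no out-edges | ready=[3] | order so far=[0, 2, 4, 5, 6, 7, 1]
  pop 3: no out-edges | ready=[] | order so far=[0, 2, 4, 5, 6, 7, 1, 3]
  Result: [0, 2, 4, 5, 6, 7, 1, 3]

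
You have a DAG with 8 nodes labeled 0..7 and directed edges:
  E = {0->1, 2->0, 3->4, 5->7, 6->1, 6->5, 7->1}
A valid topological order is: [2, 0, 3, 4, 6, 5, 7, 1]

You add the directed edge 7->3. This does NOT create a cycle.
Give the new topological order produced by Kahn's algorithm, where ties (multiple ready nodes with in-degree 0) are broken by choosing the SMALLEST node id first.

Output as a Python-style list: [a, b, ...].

Old toposort: [2, 0, 3, 4, 6, 5, 7, 1]
Added edge: 7->3
Position of 7 (6) > position of 3 (2). Must reorder: 7 must now come before 3.
Run Kahn's algorithm (break ties by smallest node id):
  initial in-degrees: [1, 3, 0, 1, 1, 1, 0, 1]
  ready (indeg=0): [2, 6]
  pop 2: indeg[0]->0 | ready=[0, 6] | order so far=[2]
  pop 0: indeg[1]->2 | ready=[6] | order so far=[2, 0]
  pop 6: indeg[1]->1; indeg[5]->0 | ready=[5] | order so far=[2, 0, 6]
  pop 5: indeg[7]->0 | ready=[7] | order so far=[2, 0, 6, 5]
  pop 7: indeg[1]->0; indeg[3]->0 | ready=[1, 3] | order so far=[2, 0, 6, 5, 7]
  pop 1: no out-edges | ready=[3] | order so far=[2, 0, 6, 5, 7, 1]
  pop 3: indeg[4]->0 | ready=[4] | order so far=[2, 0, 6, 5, 7, 1, 3]
  pop 4: no out-edges | ready=[] | order so far=[2, 0, 6, 5, 7, 1, 3, 4]
  Result: [2, 0, 6, 5, 7, 1, 3, 4]

Answer: [2, 0, 6, 5, 7, 1, 3, 4]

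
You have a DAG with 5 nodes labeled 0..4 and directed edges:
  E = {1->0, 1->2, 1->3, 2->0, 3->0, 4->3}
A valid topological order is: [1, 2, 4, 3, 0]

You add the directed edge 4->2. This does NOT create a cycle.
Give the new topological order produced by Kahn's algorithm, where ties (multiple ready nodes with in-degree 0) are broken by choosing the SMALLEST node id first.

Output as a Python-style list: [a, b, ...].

Answer: [1, 4, 2, 3, 0]

Derivation:
Old toposort: [1, 2, 4, 3, 0]
Added edge: 4->2
Position of 4 (2) > position of 2 (1). Must reorder: 4 must now come before 2.
Run Kahn's algorithm (break ties by smallest node id):
  initial in-degrees: [3, 0, 2, 2, 0]
  ready (indeg=0): [1, 4]
  pop 1: indeg[0]->2; indeg[2]->1; indeg[3]->1 | ready=[4] | order so far=[1]
  pop 4: indeg[2]->0; indeg[3]->0 | ready=[2, 3] | order so far=[1, 4]
  pop 2: indeg[0]->1 | ready=[3] | order so far=[1, 4, 2]
  pop 3: indeg[0]->0 | ready=[0] | order so far=[1, 4, 2, 3]
  pop 0: no out-edges | ready=[] | order so far=[1, 4, 2, 3, 0]
  Result: [1, 4, 2, 3, 0]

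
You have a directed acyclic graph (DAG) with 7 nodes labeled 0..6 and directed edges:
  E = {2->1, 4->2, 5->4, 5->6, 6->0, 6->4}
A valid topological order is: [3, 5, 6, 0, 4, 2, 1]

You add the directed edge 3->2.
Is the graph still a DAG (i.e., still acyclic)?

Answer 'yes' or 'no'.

Answer: yes

Derivation:
Given toposort: [3, 5, 6, 0, 4, 2, 1]
Position of 3: index 0; position of 2: index 5
New edge 3->2: forward
Forward edge: respects the existing order. Still a DAG, same toposort still valid.
Still a DAG? yes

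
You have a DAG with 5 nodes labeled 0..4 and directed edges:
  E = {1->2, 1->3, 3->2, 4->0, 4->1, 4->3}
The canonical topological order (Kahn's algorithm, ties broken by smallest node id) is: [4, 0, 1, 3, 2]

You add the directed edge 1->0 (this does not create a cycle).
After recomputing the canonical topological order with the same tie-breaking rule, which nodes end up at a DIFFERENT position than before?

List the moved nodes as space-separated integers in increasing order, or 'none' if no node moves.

Answer: 0 1

Derivation:
Old toposort: [4, 0, 1, 3, 2]
Added edge 1->0
Recompute Kahn (smallest-id tiebreak):
  initial in-degrees: [2, 1, 2, 2, 0]
  ready (indeg=0): [4]
  pop 4: indeg[0]->1; indeg[1]->0; indeg[3]->1 | ready=[1] | order so far=[4]
  pop 1: indeg[0]->0; indeg[2]->1; indeg[3]->0 | ready=[0, 3] | order so far=[4, 1]
  pop 0: no out-edges | ready=[3] | order so far=[4, 1, 0]
  pop 3: indeg[2]->0 | ready=[2] | order so far=[4, 1, 0, 3]
  pop 2: no out-edges | ready=[] | order so far=[4, 1, 0, 3, 2]
New canonical toposort: [4, 1, 0, 3, 2]
Compare positions:
  Node 0: index 1 -> 2 (moved)
  Node 1: index 2 -> 1 (moved)
  Node 2: index 4 -> 4 (same)
  Node 3: index 3 -> 3 (same)
  Node 4: index 0 -> 0 (same)
Nodes that changed position: 0 1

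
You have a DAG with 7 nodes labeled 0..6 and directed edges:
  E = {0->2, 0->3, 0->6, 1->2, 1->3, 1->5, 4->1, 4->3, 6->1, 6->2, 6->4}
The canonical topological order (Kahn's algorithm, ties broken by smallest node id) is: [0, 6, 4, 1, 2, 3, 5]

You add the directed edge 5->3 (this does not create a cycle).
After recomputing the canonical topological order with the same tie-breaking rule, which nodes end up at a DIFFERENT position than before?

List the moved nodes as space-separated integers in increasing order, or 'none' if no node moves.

Answer: 3 5

Derivation:
Old toposort: [0, 6, 4, 1, 2, 3, 5]
Added edge 5->3
Recompute Kahn (smallest-id tiebreak):
  initial in-degrees: [0, 2, 3, 4, 1, 1, 1]
  ready (indeg=0): [0]
  pop 0: indeg[2]->2; indeg[3]->3; indeg[6]->0 | ready=[6] | order so far=[0]
  pop 6: indeg[1]->1; indeg[2]->1; indeg[4]->0 | ready=[4] | order so far=[0, 6]
  pop 4: indeg[1]->0; indeg[3]->2 | ready=[1] | order so far=[0, 6, 4]
  pop 1: indeg[2]->0; indeg[3]->1; indeg[5]->0 | ready=[2, 5] | order so far=[0, 6, 4, 1]
  pop 2: no out-edges | ready=[5] | order so far=[0, 6, 4, 1, 2]
  pop 5: indeg[3]->0 | ready=[3] | order so far=[0, 6, 4, 1, 2, 5]
  pop 3: no out-edges | ready=[] | order so far=[0, 6, 4, 1, 2, 5, 3]
New canonical toposort: [0, 6, 4, 1, 2, 5, 3]
Compare positions:
  Node 0: index 0 -> 0 (same)
  Node 1: index 3 -> 3 (same)
  Node 2: index 4 -> 4 (same)
  Node 3: index 5 -> 6 (moved)
  Node 4: index 2 -> 2 (same)
  Node 5: index 6 -> 5 (moved)
  Node 6: index 1 -> 1 (same)
Nodes that changed position: 3 5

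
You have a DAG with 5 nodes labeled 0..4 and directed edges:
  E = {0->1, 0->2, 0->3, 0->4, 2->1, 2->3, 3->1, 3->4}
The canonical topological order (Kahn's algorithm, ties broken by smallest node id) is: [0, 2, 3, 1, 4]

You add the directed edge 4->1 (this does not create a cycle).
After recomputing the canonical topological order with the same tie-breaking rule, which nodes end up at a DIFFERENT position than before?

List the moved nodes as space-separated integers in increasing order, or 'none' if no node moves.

Old toposort: [0, 2, 3, 1, 4]
Added edge 4->1
Recompute Kahn (smallest-id tiebreak):
  initial in-degrees: [0, 4, 1, 2, 2]
  ready (indeg=0): [0]
  pop 0: indeg[1]->3; indeg[2]->0; indeg[3]->1; indeg[4]->1 | ready=[2] | order so far=[0]
  pop 2: indeg[1]->2; indeg[3]->0 | ready=[3] | order so far=[0, 2]
  pop 3: indeg[1]->1; indeg[4]->0 | ready=[4] | order so far=[0, 2, 3]
  pop 4: indeg[1]->0 | ready=[1] | order so far=[0, 2, 3, 4]
  pop 1: no out-edges | ready=[] | order so far=[0, 2, 3, 4, 1]
New canonical toposort: [0, 2, 3, 4, 1]
Compare positions:
  Node 0: index 0 -> 0 (same)
  Node 1: index 3 -> 4 (moved)
  Node 2: index 1 -> 1 (same)
  Node 3: index 2 -> 2 (same)
  Node 4: index 4 -> 3 (moved)
Nodes that changed position: 1 4

Answer: 1 4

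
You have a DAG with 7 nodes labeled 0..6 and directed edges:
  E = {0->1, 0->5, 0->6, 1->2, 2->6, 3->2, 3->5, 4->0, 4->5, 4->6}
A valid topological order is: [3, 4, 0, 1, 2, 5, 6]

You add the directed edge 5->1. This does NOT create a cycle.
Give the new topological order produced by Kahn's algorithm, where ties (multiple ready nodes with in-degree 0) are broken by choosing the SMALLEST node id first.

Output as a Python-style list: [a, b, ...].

Old toposort: [3, 4, 0, 1, 2, 5, 6]
Added edge: 5->1
Position of 5 (5) > position of 1 (3). Must reorder: 5 must now come before 1.
Run Kahn's algorithm (break ties by smallest node id):
  initial in-degrees: [1, 2, 2, 0, 0, 3, 3]
  ready (indeg=0): [3, 4]
  pop 3: indeg[2]->1; indeg[5]->2 | ready=[4] | order so far=[3]
  pop 4: indeg[0]->0; indeg[5]->1; indeg[6]->2 | ready=[0] | order so far=[3, 4]
  pop 0: indeg[1]->1; indeg[5]->0; indeg[6]->1 | ready=[5] | order so far=[3, 4, 0]
  pop 5: indeg[1]->0 | ready=[1] | order so far=[3, 4, 0, 5]
  pop 1: indeg[2]->0 | ready=[2] | order so far=[3, 4, 0, 5, 1]
  pop 2: indeg[6]->0 | ready=[6] | order so far=[3, 4, 0, 5, 1, 2]
  pop 6: no out-edges | ready=[] | order so far=[3, 4, 0, 5, 1, 2, 6]
  Result: [3, 4, 0, 5, 1, 2, 6]

Answer: [3, 4, 0, 5, 1, 2, 6]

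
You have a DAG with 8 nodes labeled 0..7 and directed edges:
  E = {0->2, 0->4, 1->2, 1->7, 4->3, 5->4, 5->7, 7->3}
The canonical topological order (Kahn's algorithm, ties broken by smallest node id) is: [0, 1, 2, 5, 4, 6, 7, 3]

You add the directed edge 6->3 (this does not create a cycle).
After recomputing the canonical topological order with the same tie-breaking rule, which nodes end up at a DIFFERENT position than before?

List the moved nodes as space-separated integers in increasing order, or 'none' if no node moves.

Old toposort: [0, 1, 2, 5, 4, 6, 7, 3]
Added edge 6->3
Recompute Kahn (smallest-id tiebreak):
  initial in-degrees: [0, 0, 2, 3, 2, 0, 0, 2]
  ready (indeg=0): [0, 1, 5, 6]
  pop 0: indeg[2]->1; indeg[4]->1 | ready=[1, 5, 6] | order so far=[0]
  pop 1: indeg[2]->0; indeg[7]->1 | ready=[2, 5, 6] | order so far=[0, 1]
  pop 2: no out-edges | ready=[5, 6] | order so far=[0, 1, 2]
  pop 5: indeg[4]->0; indeg[7]->0 | ready=[4, 6, 7] | order so far=[0, 1, 2, 5]
  pop 4: indeg[3]->2 | ready=[6, 7] | order so far=[0, 1, 2, 5, 4]
  pop 6: indeg[3]->1 | ready=[7] | order so far=[0, 1, 2, 5, 4, 6]
  pop 7: indeg[3]->0 | ready=[3] | order so far=[0, 1, 2, 5, 4, 6, 7]
  pop 3: no out-edges | ready=[] | order so far=[0, 1, 2, 5, 4, 6, 7, 3]
New canonical toposort: [0, 1, 2, 5, 4, 6, 7, 3]
Compare positions:
  Node 0: index 0 -> 0 (same)
  Node 1: index 1 -> 1 (same)
  Node 2: index 2 -> 2 (same)
  Node 3: index 7 -> 7 (same)
  Node 4: index 4 -> 4 (same)
  Node 5: index 3 -> 3 (same)
  Node 6: index 5 -> 5 (same)
  Node 7: index 6 -> 6 (same)
Nodes that changed position: none

Answer: none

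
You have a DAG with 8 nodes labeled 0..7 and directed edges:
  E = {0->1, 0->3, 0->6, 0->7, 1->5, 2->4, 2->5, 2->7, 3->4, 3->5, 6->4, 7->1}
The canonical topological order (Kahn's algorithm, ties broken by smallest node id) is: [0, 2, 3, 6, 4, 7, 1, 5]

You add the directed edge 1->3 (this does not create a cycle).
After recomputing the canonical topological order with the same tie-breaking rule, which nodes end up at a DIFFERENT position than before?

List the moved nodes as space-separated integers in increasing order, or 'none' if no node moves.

Answer: 1 3 4 6 7

Derivation:
Old toposort: [0, 2, 3, 6, 4, 7, 1, 5]
Added edge 1->3
Recompute Kahn (smallest-id tiebreak):
  initial in-degrees: [0, 2, 0, 2, 3, 3, 1, 2]
  ready (indeg=0): [0, 2]
  pop 0: indeg[1]->1; indeg[3]->1; indeg[6]->0; indeg[7]->1 | ready=[2, 6] | order so far=[0]
  pop 2: indeg[4]->2; indeg[5]->2; indeg[7]->0 | ready=[6, 7] | order so far=[0, 2]
  pop 6: indeg[4]->1 | ready=[7] | order so far=[0, 2, 6]
  pop 7: indeg[1]->0 | ready=[1] | order so far=[0, 2, 6, 7]
  pop 1: indeg[3]->0; indeg[5]->1 | ready=[3] | order so far=[0, 2, 6, 7, 1]
  pop 3: indeg[4]->0; indeg[5]->0 | ready=[4, 5] | order so far=[0, 2, 6, 7, 1, 3]
  pop 4: no out-edges | ready=[5] | order so far=[0, 2, 6, 7, 1, 3, 4]
  pop 5: no out-edges | ready=[] | order so far=[0, 2, 6, 7, 1, 3, 4, 5]
New canonical toposort: [0, 2, 6, 7, 1, 3, 4, 5]
Compare positions:
  Node 0: index 0 -> 0 (same)
  Node 1: index 6 -> 4 (moved)
  Node 2: index 1 -> 1 (same)
  Node 3: index 2 -> 5 (moved)
  Node 4: index 4 -> 6 (moved)
  Node 5: index 7 -> 7 (same)
  Node 6: index 3 -> 2 (moved)
  Node 7: index 5 -> 3 (moved)
Nodes that changed position: 1 3 4 6 7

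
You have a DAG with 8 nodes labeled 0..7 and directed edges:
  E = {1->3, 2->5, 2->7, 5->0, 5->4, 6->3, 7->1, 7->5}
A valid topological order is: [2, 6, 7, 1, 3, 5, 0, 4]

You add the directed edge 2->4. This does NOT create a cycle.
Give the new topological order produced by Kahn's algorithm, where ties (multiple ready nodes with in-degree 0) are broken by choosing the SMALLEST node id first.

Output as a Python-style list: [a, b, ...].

Old toposort: [2, 6, 7, 1, 3, 5, 0, 4]
Added edge: 2->4
Position of 2 (0) < position of 4 (7). Old order still valid.
Run Kahn's algorithm (break ties by smallest node id):
  initial in-degrees: [1, 1, 0, 2, 2, 2, 0, 1]
  ready (indeg=0): [2, 6]
  pop 2: indeg[4]->1; indeg[5]->1; indeg[7]->0 | ready=[6, 7] | order so far=[2]
  pop 6: indeg[3]->1 | ready=[7] | order so far=[2, 6]
  pop 7: indeg[1]->0; indeg[5]->0 | ready=[1, 5] | order so far=[2, 6, 7]
  pop 1: indeg[3]->0 | ready=[3, 5] | order so far=[2, 6, 7, 1]
  pop 3: no out-edges | ready=[5] | order so far=[2, 6, 7, 1, 3]
  pop 5: indeg[0]->0; indeg[4]->0 | ready=[0, 4] | order so far=[2, 6, 7, 1, 3, 5]
  pop 0: no out-edges | ready=[4] | order so far=[2, 6, 7, 1, 3, 5, 0]
  pop 4: no out-edges | ready=[] | order so far=[2, 6, 7, 1, 3, 5, 0, 4]
  Result: [2, 6, 7, 1, 3, 5, 0, 4]

Answer: [2, 6, 7, 1, 3, 5, 0, 4]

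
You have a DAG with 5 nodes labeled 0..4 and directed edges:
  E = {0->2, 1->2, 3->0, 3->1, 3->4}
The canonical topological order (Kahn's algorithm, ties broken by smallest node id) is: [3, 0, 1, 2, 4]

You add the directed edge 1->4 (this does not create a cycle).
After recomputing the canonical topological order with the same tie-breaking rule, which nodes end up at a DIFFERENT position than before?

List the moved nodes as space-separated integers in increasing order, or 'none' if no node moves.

Answer: none

Derivation:
Old toposort: [3, 0, 1, 2, 4]
Added edge 1->4
Recompute Kahn (smallest-id tiebreak):
  initial in-degrees: [1, 1, 2, 0, 2]
  ready (indeg=0): [3]
  pop 3: indeg[0]->0; indeg[1]->0; indeg[4]->1 | ready=[0, 1] | order so far=[3]
  pop 0: indeg[2]->1 | ready=[1] | order so far=[3, 0]
  pop 1: indeg[2]->0; indeg[4]->0 | ready=[2, 4] | order so far=[3, 0, 1]
  pop 2: no out-edges | ready=[4] | order so far=[3, 0, 1, 2]
  pop 4: no out-edges | ready=[] | order so far=[3, 0, 1, 2, 4]
New canonical toposort: [3, 0, 1, 2, 4]
Compare positions:
  Node 0: index 1 -> 1 (same)
  Node 1: index 2 -> 2 (same)
  Node 2: index 3 -> 3 (same)
  Node 3: index 0 -> 0 (same)
  Node 4: index 4 -> 4 (same)
Nodes that changed position: none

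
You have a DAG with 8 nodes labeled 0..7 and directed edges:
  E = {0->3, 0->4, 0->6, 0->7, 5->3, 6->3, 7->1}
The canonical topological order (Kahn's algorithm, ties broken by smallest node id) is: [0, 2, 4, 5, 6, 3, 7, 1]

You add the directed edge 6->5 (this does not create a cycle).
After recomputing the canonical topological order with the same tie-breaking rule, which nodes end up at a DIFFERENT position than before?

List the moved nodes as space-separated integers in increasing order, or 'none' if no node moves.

Old toposort: [0, 2, 4, 5, 6, 3, 7, 1]
Added edge 6->5
Recompute Kahn (smallest-id tiebreak):
  initial in-degrees: [0, 1, 0, 3, 1, 1, 1, 1]
  ready (indeg=0): [0, 2]
  pop 0: indeg[3]->2; indeg[4]->0; indeg[6]->0; indeg[7]->0 | ready=[2, 4, 6, 7] | order so far=[0]
  pop 2: no out-edges | ready=[4, 6, 7] | order so far=[0, 2]
  pop 4: no out-edges | ready=[6, 7] | order so far=[0, 2, 4]
  pop 6: indeg[3]->1; indeg[5]->0 | ready=[5, 7] | order so far=[0, 2, 4, 6]
  pop 5: indeg[3]->0 | ready=[3, 7] | order so far=[0, 2, 4, 6, 5]
  pop 3: no out-edges | ready=[7] | order so far=[0, 2, 4, 6, 5, 3]
  pop 7: indeg[1]->0 | ready=[1] | order so far=[0, 2, 4, 6, 5, 3, 7]
  pop 1: no out-edges | ready=[] | order so far=[0, 2, 4, 6, 5, 3, 7, 1]
New canonical toposort: [0, 2, 4, 6, 5, 3, 7, 1]
Compare positions:
  Node 0: index 0 -> 0 (same)
  Node 1: index 7 -> 7 (same)
  Node 2: index 1 -> 1 (same)
  Node 3: index 5 -> 5 (same)
  Node 4: index 2 -> 2 (same)
  Node 5: index 3 -> 4 (moved)
  Node 6: index 4 -> 3 (moved)
  Node 7: index 6 -> 6 (same)
Nodes that changed position: 5 6

Answer: 5 6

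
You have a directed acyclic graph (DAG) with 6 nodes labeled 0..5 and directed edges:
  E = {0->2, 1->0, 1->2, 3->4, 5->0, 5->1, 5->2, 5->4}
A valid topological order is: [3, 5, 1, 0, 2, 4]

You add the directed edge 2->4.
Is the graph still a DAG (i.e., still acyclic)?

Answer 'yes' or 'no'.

Answer: yes

Derivation:
Given toposort: [3, 5, 1, 0, 2, 4]
Position of 2: index 4; position of 4: index 5
New edge 2->4: forward
Forward edge: respects the existing order. Still a DAG, same toposort still valid.
Still a DAG? yes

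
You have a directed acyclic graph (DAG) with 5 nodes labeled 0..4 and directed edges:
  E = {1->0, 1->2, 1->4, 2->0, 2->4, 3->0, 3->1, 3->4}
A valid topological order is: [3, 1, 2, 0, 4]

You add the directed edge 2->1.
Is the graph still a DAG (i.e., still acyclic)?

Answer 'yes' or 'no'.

Given toposort: [3, 1, 2, 0, 4]
Position of 2: index 2; position of 1: index 1
New edge 2->1: backward (u after v in old order)
Backward edge: old toposort is now invalid. Check if this creates a cycle.
Does 1 already reach 2? Reachable from 1: [0, 1, 2, 4]. YES -> cycle!
Still a DAG? no

Answer: no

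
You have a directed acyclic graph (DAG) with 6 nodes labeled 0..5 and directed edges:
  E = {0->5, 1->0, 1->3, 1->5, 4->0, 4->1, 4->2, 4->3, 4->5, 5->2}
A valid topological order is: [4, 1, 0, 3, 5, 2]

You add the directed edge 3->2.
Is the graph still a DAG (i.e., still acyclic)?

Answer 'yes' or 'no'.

Given toposort: [4, 1, 0, 3, 5, 2]
Position of 3: index 3; position of 2: index 5
New edge 3->2: forward
Forward edge: respects the existing order. Still a DAG, same toposort still valid.
Still a DAG? yes

Answer: yes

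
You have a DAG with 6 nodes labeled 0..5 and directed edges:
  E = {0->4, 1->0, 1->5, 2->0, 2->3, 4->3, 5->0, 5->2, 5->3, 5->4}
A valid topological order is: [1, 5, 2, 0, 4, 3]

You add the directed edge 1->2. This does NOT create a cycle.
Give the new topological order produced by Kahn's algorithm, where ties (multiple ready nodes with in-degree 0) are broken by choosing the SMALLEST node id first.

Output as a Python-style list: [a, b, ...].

Answer: [1, 5, 2, 0, 4, 3]

Derivation:
Old toposort: [1, 5, 2, 0, 4, 3]
Added edge: 1->2
Position of 1 (0) < position of 2 (2). Old order still valid.
Run Kahn's algorithm (break ties by smallest node id):
  initial in-degrees: [3, 0, 2, 3, 2, 1]
  ready (indeg=0): [1]
  pop 1: indeg[0]->2; indeg[2]->1; indeg[5]->0 | ready=[5] | order so far=[1]
  pop 5: indeg[0]->1; indeg[2]->0; indeg[3]->2; indeg[4]->1 | ready=[2] | order so far=[1, 5]
  pop 2: indeg[0]->0; indeg[3]->1 | ready=[0] | order so far=[1, 5, 2]
  pop 0: indeg[4]->0 | ready=[4] | order so far=[1, 5, 2, 0]
  pop 4: indeg[3]->0 | ready=[3] | order so far=[1, 5, 2, 0, 4]
  pop 3: no out-edges | ready=[] | order so far=[1, 5, 2, 0, 4, 3]
  Result: [1, 5, 2, 0, 4, 3]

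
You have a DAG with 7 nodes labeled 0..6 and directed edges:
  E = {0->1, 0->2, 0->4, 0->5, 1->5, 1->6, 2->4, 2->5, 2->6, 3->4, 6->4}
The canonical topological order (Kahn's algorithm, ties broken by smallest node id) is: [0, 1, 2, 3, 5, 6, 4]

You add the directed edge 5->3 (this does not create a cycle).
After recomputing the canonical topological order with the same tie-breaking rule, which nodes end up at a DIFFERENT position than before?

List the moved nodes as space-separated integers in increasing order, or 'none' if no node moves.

Old toposort: [0, 1, 2, 3, 5, 6, 4]
Added edge 5->3
Recompute Kahn (smallest-id tiebreak):
  initial in-degrees: [0, 1, 1, 1, 4, 3, 2]
  ready (indeg=0): [0]
  pop 0: indeg[1]->0; indeg[2]->0; indeg[4]->3; indeg[5]->2 | ready=[1, 2] | order so far=[0]
  pop 1: indeg[5]->1; indeg[6]->1 | ready=[2] | order so far=[0, 1]
  pop 2: indeg[4]->2; indeg[5]->0; indeg[6]->0 | ready=[5, 6] | order so far=[0, 1, 2]
  pop 5: indeg[3]->0 | ready=[3, 6] | order so far=[0, 1, 2, 5]
  pop 3: indeg[4]->1 | ready=[6] | order so far=[0, 1, 2, 5, 3]
  pop 6: indeg[4]->0 | ready=[4] | order so far=[0, 1, 2, 5, 3, 6]
  pop 4: no out-edges | ready=[] | order so far=[0, 1, 2, 5, 3, 6, 4]
New canonical toposort: [0, 1, 2, 5, 3, 6, 4]
Compare positions:
  Node 0: index 0 -> 0 (same)
  Node 1: index 1 -> 1 (same)
  Node 2: index 2 -> 2 (same)
  Node 3: index 3 -> 4 (moved)
  Node 4: index 6 -> 6 (same)
  Node 5: index 4 -> 3 (moved)
  Node 6: index 5 -> 5 (same)
Nodes that changed position: 3 5

Answer: 3 5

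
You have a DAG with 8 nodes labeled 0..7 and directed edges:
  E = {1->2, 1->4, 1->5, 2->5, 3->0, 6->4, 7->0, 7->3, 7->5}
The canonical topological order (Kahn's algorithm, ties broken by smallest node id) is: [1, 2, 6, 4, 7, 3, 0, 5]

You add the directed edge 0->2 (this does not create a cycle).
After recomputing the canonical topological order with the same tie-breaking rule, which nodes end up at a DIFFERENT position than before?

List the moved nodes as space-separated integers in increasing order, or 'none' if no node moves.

Old toposort: [1, 2, 6, 4, 7, 3, 0, 5]
Added edge 0->2
Recompute Kahn (smallest-id tiebreak):
  initial in-degrees: [2, 0, 2, 1, 2, 3, 0, 0]
  ready (indeg=0): [1, 6, 7]
  pop 1: indeg[2]->1; indeg[4]->1; indeg[5]->2 | ready=[6, 7] | order so far=[1]
  pop 6: indeg[4]->0 | ready=[4, 7] | order so far=[1, 6]
  pop 4: no out-edges | ready=[7] | order so far=[1, 6, 4]
  pop 7: indeg[0]->1; indeg[3]->0; indeg[5]->1 | ready=[3] | order so far=[1, 6, 4, 7]
  pop 3: indeg[0]->0 | ready=[0] | order so far=[1, 6, 4, 7, 3]
  pop 0: indeg[2]->0 | ready=[2] | order so far=[1, 6, 4, 7, 3, 0]
  pop 2: indeg[5]->0 | ready=[5] | order so far=[1, 6, 4, 7, 3, 0, 2]
  pop 5: no out-edges | ready=[] | order so far=[1, 6, 4, 7, 3, 0, 2, 5]
New canonical toposort: [1, 6, 4, 7, 3, 0, 2, 5]
Compare positions:
  Node 0: index 6 -> 5 (moved)
  Node 1: index 0 -> 0 (same)
  Node 2: index 1 -> 6 (moved)
  Node 3: index 5 -> 4 (moved)
  Node 4: index 3 -> 2 (moved)
  Node 5: index 7 -> 7 (same)
  Node 6: index 2 -> 1 (moved)
  Node 7: index 4 -> 3 (moved)
Nodes that changed position: 0 2 3 4 6 7

Answer: 0 2 3 4 6 7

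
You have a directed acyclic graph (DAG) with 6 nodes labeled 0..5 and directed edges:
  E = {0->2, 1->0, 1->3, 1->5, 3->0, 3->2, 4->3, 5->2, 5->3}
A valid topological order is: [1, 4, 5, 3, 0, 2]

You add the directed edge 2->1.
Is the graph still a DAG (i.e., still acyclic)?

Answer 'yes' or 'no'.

Given toposort: [1, 4, 5, 3, 0, 2]
Position of 2: index 5; position of 1: index 0
New edge 2->1: backward (u after v in old order)
Backward edge: old toposort is now invalid. Check if this creates a cycle.
Does 1 already reach 2? Reachable from 1: [0, 1, 2, 3, 5]. YES -> cycle!
Still a DAG? no

Answer: no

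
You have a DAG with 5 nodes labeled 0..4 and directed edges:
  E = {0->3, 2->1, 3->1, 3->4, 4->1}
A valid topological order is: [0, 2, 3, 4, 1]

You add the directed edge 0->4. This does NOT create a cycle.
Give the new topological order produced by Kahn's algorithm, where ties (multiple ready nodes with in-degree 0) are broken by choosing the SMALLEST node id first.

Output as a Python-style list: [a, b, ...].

Answer: [0, 2, 3, 4, 1]

Derivation:
Old toposort: [0, 2, 3, 4, 1]
Added edge: 0->4
Position of 0 (0) < position of 4 (3). Old order still valid.
Run Kahn's algorithm (break ties by smallest node id):
  initial in-degrees: [0, 3, 0, 1, 2]
  ready (indeg=0): [0, 2]
  pop 0: indeg[3]->0; indeg[4]->1 | ready=[2, 3] | order so far=[0]
  pop 2: indeg[1]->2 | ready=[3] | order so far=[0, 2]
  pop 3: indeg[1]->1; indeg[4]->0 | ready=[4] | order so far=[0, 2, 3]
  pop 4: indeg[1]->0 | ready=[1] | order so far=[0, 2, 3, 4]
  pop 1: no out-edges | ready=[] | order so far=[0, 2, 3, 4, 1]
  Result: [0, 2, 3, 4, 1]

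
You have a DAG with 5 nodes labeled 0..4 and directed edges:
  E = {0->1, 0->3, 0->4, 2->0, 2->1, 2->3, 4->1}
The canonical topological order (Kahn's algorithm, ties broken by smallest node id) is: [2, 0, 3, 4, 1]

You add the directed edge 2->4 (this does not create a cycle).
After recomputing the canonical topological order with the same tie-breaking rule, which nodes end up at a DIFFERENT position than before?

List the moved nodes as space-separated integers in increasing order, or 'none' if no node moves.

Answer: none

Derivation:
Old toposort: [2, 0, 3, 4, 1]
Added edge 2->4
Recompute Kahn (smallest-id tiebreak):
  initial in-degrees: [1, 3, 0, 2, 2]
  ready (indeg=0): [2]
  pop 2: indeg[0]->0; indeg[1]->2; indeg[3]->1; indeg[4]->1 | ready=[0] | order so far=[2]
  pop 0: indeg[1]->1; indeg[3]->0; indeg[4]->0 | ready=[3, 4] | order so far=[2, 0]
  pop 3: no out-edges | ready=[4] | order so far=[2, 0, 3]
  pop 4: indeg[1]->0 | ready=[1] | order so far=[2, 0, 3, 4]
  pop 1: no out-edges | ready=[] | order so far=[2, 0, 3, 4, 1]
New canonical toposort: [2, 0, 3, 4, 1]
Compare positions:
  Node 0: index 1 -> 1 (same)
  Node 1: index 4 -> 4 (same)
  Node 2: index 0 -> 0 (same)
  Node 3: index 2 -> 2 (same)
  Node 4: index 3 -> 3 (same)
Nodes that changed position: none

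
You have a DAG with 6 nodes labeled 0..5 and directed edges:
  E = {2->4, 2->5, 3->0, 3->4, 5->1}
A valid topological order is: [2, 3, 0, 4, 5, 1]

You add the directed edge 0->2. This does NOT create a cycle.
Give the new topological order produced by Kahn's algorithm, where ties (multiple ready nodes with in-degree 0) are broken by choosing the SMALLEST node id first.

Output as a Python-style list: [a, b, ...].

Old toposort: [2, 3, 0, 4, 5, 1]
Added edge: 0->2
Position of 0 (2) > position of 2 (0). Must reorder: 0 must now come before 2.
Run Kahn's algorithm (break ties by smallest node id):
  initial in-degrees: [1, 1, 1, 0, 2, 1]
  ready (indeg=0): [3]
  pop 3: indeg[0]->0; indeg[4]->1 | ready=[0] | order so far=[3]
  pop 0: indeg[2]->0 | ready=[2] | order so far=[3, 0]
  pop 2: indeg[4]->0; indeg[5]->0 | ready=[4, 5] | order so far=[3, 0, 2]
  pop 4: no out-edges | ready=[5] | order so far=[3, 0, 2, 4]
  pop 5: indeg[1]->0 | ready=[1] | order so far=[3, 0, 2, 4, 5]
  pop 1: no out-edges | ready=[] | order so far=[3, 0, 2, 4, 5, 1]
  Result: [3, 0, 2, 4, 5, 1]

Answer: [3, 0, 2, 4, 5, 1]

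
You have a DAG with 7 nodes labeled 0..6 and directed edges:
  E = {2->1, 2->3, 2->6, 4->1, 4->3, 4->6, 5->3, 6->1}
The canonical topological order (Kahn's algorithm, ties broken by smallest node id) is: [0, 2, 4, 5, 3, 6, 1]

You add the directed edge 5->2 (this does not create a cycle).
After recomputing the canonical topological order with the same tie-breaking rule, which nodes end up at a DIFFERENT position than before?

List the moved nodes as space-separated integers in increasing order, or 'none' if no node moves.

Old toposort: [0, 2, 4, 5, 3, 6, 1]
Added edge 5->2
Recompute Kahn (smallest-id tiebreak):
  initial in-degrees: [0, 3, 1, 3, 0, 0, 2]
  ready (indeg=0): [0, 4, 5]
  pop 0: no out-edges | ready=[4, 5] | order so far=[0]
  pop 4: indeg[1]->2; indeg[3]->2; indeg[6]->1 | ready=[5] | order so far=[0, 4]
  pop 5: indeg[2]->0; indeg[3]->1 | ready=[2] | order so far=[0, 4, 5]
  pop 2: indeg[1]->1; indeg[3]->0; indeg[6]->0 | ready=[3, 6] | order so far=[0, 4, 5, 2]
  pop 3: no out-edges | ready=[6] | order so far=[0, 4, 5, 2, 3]
  pop 6: indeg[1]->0 | ready=[1] | order so far=[0, 4, 5, 2, 3, 6]
  pop 1: no out-edges | ready=[] | order so far=[0, 4, 5, 2, 3, 6, 1]
New canonical toposort: [0, 4, 5, 2, 3, 6, 1]
Compare positions:
  Node 0: index 0 -> 0 (same)
  Node 1: index 6 -> 6 (same)
  Node 2: index 1 -> 3 (moved)
  Node 3: index 4 -> 4 (same)
  Node 4: index 2 -> 1 (moved)
  Node 5: index 3 -> 2 (moved)
  Node 6: index 5 -> 5 (same)
Nodes that changed position: 2 4 5

Answer: 2 4 5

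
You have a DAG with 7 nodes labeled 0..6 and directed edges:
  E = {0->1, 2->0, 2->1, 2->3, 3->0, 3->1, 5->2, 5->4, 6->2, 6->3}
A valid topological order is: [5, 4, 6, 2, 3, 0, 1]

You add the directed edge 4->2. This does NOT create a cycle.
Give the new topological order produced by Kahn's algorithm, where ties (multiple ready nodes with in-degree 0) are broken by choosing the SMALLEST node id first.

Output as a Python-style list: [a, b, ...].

Old toposort: [5, 4, 6, 2, 3, 0, 1]
Added edge: 4->2
Position of 4 (1) < position of 2 (3). Old order still valid.
Run Kahn's algorithm (break ties by smallest node id):
  initial in-degrees: [2, 3, 3, 2, 1, 0, 0]
  ready (indeg=0): [5, 6]
  pop 5: indeg[2]->2; indeg[4]->0 | ready=[4, 6] | order so far=[5]
  pop 4: indeg[2]->1 | ready=[6] | order so far=[5, 4]
  pop 6: indeg[2]->0; indeg[3]->1 | ready=[2] | order so far=[5, 4, 6]
  pop 2: indeg[0]->1; indeg[1]->2; indeg[3]->0 | ready=[3] | order so far=[5, 4, 6, 2]
  pop 3: indeg[0]->0; indeg[1]->1 | ready=[0] | order so far=[5, 4, 6, 2, 3]
  pop 0: indeg[1]->0 | ready=[1] | order so far=[5, 4, 6, 2, 3, 0]
  pop 1: no out-edges | ready=[] | order so far=[5, 4, 6, 2, 3, 0, 1]
  Result: [5, 4, 6, 2, 3, 0, 1]

Answer: [5, 4, 6, 2, 3, 0, 1]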